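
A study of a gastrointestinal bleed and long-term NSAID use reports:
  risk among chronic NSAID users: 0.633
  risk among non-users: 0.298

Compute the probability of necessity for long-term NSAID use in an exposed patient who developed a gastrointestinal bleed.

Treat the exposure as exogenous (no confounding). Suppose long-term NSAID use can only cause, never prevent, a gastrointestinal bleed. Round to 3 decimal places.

PN ≈ 0.529

Let p₁ = 0.633, p₀ = 0.298.
Under exogeneity and monotonicity, PN = (p₁ − p₀) / p₁.
PN = (0.633 − 0.298) / 0.633 = 0.335 / 0.633 ≈ 0.5292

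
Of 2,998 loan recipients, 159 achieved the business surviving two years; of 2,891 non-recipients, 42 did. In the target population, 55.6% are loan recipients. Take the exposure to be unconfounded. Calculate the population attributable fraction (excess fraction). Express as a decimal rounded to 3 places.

PAF ≈ 0.596

p₁ = P(outcome | exposed) = 159/2998 = 0.053035
p₀ = P(outcome | unexposed) = 42/2891 = 0.014528
Overall risk P(Y=1) = π·p₁ + (1−π)·p₀ = 0.556×0.053035 + 0.444×0.014528 = 0.035938.
Under exogeneity, PAF = [P(Y=1) − p₀] / P(Y=1).
PAF = (0.035938 − 0.014528) / 0.035938 ≈ 0.5958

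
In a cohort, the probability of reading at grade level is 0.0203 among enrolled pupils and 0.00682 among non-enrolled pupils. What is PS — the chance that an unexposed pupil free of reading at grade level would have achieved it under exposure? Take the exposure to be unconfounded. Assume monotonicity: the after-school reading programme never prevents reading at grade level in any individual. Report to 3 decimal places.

PS ≈ 0.014

Let p₁ = 0.0203, p₀ = 0.00682.
Under exogeneity and monotonicity, PS = (p₁ − p₀) / (1 − p₀).
PS = (0.0203 − 0.00682) / (1 − 0.00682) = 0.01348 / 0.99318 ≈ 0.0136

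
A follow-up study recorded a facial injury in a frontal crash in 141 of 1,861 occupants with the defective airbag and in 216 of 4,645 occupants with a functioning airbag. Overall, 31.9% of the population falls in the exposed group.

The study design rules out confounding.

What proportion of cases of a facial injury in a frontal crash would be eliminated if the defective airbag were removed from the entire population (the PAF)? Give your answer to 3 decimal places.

p₁ = P(outcome | exposed) = 141/1861 = 0.075766
p₀ = P(outcome | unexposed) = 216/4645 = 0.046502
Overall risk P(Y=1) = π·p₁ + (1−π)·p₀ = 0.319×0.075766 + 0.681×0.046502 = 0.055837.
Under exogeneity, PAF = [P(Y=1) − p₀] / P(Y=1).
PAF = (0.055837 − 0.046502) / 0.055837 ≈ 0.1672

PAF ≈ 0.167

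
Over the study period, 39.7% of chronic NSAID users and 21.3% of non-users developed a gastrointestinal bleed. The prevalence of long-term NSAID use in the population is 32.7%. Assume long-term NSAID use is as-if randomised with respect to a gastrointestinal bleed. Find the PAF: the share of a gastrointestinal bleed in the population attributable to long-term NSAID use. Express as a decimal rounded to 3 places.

p₁ = 0.397, p₀ = 0.213.
Overall risk P(Y=1) = π·p₁ + (1−π)·p₀ = 0.327×0.397 + 0.673×0.213 = 0.27317.
Under exogeneity, PAF = [P(Y=1) − p₀] / P(Y=1).
PAF = (0.27317 − 0.213) / 0.27317 ≈ 0.2203

PAF ≈ 0.220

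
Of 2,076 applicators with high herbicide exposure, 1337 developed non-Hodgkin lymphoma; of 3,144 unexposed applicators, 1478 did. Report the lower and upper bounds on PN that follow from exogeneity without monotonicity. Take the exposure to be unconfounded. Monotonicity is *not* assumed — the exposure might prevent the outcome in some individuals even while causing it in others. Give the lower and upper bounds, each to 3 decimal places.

0.270 ≤ PN ≤ 0.823

p₁ = P(outcome | exposed) = 1337/2076 = 0.64403
p₀ = P(outcome | unexposed) = 1478/3144 = 0.4701
Under exogeneity alone the bounds on PN are max{0,(p₁−p₀)/p₁} ≤ PN ≤ min{1,(1−p₀)/p₁}.
  lower = (p₁ − p₀)/p₁ = 0.17393 / 0.64403 ≈ 0.2701
  upper = min{1, (1 − p₀)/p₁} = 0.5299 / 0.64403 ≈ 0.8228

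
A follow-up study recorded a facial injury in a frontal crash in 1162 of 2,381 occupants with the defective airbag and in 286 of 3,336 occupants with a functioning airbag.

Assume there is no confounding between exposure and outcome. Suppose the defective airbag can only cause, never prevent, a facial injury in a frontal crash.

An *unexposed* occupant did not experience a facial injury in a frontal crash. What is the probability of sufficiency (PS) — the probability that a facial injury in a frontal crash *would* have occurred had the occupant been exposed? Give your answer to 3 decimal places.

PS ≈ 0.440

p₁ = P(outcome | exposed) = 1162/2381 = 0.48803
p₀ = P(outcome | unexposed) = 286/3336 = 0.085731
Under exogeneity and monotonicity, PS = (p₁ − p₀) / (1 − p₀).
PS = (0.48803 − 0.085731) / (1 − 0.085731) = 0.4023 / 0.91427 ≈ 0.4400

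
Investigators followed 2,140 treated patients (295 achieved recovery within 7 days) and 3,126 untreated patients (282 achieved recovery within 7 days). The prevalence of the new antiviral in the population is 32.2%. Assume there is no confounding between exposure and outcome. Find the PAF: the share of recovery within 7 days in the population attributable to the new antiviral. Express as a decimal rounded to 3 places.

PAF ≈ 0.145

p₁ = P(outcome | exposed) = 295/2140 = 0.13785
p₀ = P(outcome | unexposed) = 282/3126 = 0.090211
Overall risk P(Y=1) = π·p₁ + (1−π)·p₀ = 0.322×0.13785 + 0.678×0.090211 = 0.10555.
Under exogeneity, PAF = [P(Y=1) − p₀] / P(Y=1).
PAF = (0.10555 − 0.090211) / 0.10555 ≈ 0.1453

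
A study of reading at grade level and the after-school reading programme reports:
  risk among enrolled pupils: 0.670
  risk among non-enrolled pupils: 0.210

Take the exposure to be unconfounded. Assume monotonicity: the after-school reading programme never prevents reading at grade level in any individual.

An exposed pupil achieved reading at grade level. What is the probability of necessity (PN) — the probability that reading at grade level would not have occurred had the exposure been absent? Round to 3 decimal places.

PN ≈ 0.687

Let p₁ = 0.67, p₀ = 0.21.
Under exogeneity and monotonicity, PN = (p₁ − p₀) / p₁.
PN = (0.67 − 0.21) / 0.67 = 0.46 / 0.67 ≈ 0.6866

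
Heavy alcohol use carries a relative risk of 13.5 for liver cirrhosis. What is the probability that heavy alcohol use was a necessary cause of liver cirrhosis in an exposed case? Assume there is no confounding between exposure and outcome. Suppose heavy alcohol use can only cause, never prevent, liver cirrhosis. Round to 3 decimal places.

PN ≈ 0.926

Under exogeneity and monotonicity, PN = (RR − 1) / RR = 1 − 1/RR.
PN = (13.5 − 1) / 13.5 = 12.5 / 13.5 ≈ 0.9259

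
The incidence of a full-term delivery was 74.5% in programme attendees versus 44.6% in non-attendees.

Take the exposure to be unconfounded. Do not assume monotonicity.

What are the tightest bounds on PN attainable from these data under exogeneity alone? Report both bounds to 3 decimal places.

p₁ = 0.745, p₀ = 0.446.
Under exogeneity alone the bounds on PN are max{0,(p₁−p₀)/p₁} ≤ PN ≤ min{1,(1−p₀)/p₁}.
  lower = (p₁ − p₀)/p₁ = 0.299 / 0.745 ≈ 0.4013
  upper = min{1, (1 − p₀)/p₁} = 0.554 / 0.745 ≈ 0.7436

0.401 ≤ PN ≤ 0.744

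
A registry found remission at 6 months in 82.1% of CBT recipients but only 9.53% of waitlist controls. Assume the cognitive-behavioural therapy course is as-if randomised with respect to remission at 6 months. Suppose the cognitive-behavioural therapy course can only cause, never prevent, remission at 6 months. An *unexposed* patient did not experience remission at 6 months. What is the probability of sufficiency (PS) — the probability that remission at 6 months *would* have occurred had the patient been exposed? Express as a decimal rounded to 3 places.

p₁ = 0.821, p₀ = 0.0953.
Under exogeneity and monotonicity, PS = (p₁ − p₀) / (1 − p₀).
PS = (0.821 − 0.0953) / (1 − 0.0953) = 0.7257 / 0.9047 ≈ 0.8021

PS ≈ 0.802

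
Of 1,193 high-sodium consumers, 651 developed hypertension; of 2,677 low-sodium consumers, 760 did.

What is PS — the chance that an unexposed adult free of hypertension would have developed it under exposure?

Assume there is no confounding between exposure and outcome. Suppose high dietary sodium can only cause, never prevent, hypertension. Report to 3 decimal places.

p₁ = P(outcome | exposed) = 651/1193 = 0.54568
p₀ = P(outcome | unexposed) = 760/2677 = 0.2839
Under exogeneity and monotonicity, PS = (p₁ − p₀) / (1 − p₀).
PS = (0.54568 − 0.2839) / (1 − 0.2839) = 0.26178 / 0.7161 ≈ 0.3656

PS ≈ 0.366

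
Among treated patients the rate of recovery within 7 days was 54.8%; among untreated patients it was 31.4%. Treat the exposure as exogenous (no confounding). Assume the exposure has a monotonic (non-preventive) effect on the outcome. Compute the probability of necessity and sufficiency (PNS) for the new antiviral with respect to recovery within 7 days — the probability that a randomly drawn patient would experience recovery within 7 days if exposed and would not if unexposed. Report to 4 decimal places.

PNS ≈ 0.2340

p₁ = 0.548, p₀ = 0.314.
Under exogeneity and monotonicity, PNS = p₁ − p₀.
PNS = 0.548 − 0.314 = 0.234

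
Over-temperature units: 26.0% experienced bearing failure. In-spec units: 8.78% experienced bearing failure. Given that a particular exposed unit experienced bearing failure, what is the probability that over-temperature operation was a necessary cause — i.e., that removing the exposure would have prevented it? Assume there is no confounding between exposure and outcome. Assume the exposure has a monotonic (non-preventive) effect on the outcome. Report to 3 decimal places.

p₁ = 0.26, p₀ = 0.0878.
Under exogeneity and monotonicity, PN = (p₁ − p₀) / p₁.
PN = (0.26 − 0.0878) / 0.26 = 0.1722 / 0.26 ≈ 0.6623

PN ≈ 0.662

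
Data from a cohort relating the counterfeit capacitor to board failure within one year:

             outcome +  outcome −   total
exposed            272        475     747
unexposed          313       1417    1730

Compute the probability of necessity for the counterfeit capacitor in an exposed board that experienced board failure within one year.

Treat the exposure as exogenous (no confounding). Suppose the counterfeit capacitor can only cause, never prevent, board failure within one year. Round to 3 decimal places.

p₁ = P(outcome | exposed) = 272/747 = 0.36412
p₀ = P(outcome | unexposed) = 313/1730 = 0.18092
Under exogeneity and monotonicity, PN = (p₁ − p₀) / p₁.
PN = (0.36412 − 0.18092) / 0.36412 = 0.1832 / 0.36412 ≈ 0.5031

PN ≈ 0.503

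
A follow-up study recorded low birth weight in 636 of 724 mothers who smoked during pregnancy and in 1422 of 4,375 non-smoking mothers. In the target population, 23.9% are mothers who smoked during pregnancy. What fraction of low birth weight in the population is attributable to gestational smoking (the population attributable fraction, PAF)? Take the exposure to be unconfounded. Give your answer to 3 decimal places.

PAF ≈ 0.289

p₁ = P(outcome | exposed) = 636/724 = 0.87845
p₀ = P(outcome | unexposed) = 1422/4375 = 0.32503
Overall risk P(Y=1) = π·p₁ + (1−π)·p₀ = 0.239×0.87845 + 0.761×0.32503 = 0.4573.
Under exogeneity, PAF = [P(Y=1) − p₀] / P(Y=1).
PAF = (0.4573 − 0.32503) / 0.4573 ≈ 0.2892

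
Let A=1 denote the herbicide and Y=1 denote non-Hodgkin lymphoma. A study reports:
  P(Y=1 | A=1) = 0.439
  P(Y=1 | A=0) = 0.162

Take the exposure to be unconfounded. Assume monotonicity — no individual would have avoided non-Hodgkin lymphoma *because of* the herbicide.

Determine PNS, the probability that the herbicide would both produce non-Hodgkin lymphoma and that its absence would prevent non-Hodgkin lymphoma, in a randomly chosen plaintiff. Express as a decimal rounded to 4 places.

Let p₁ = 0.439, p₀ = 0.162.
Under exogeneity and monotonicity, PNS = p₁ − p₀.
PNS = 0.439 − 0.162 = 0.277

PNS ≈ 0.2770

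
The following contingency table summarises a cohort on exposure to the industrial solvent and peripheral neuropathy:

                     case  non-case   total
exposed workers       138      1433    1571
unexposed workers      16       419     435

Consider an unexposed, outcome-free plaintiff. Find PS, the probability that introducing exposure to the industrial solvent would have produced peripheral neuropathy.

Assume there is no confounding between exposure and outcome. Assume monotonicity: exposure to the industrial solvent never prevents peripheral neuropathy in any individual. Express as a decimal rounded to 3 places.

p₁ = P(outcome | exposed) = 138/1571 = 0.087842
p₀ = P(outcome | unexposed) = 16/435 = 0.036782
Under exogeneity and monotonicity, PS = (p₁ − p₀) / (1 − p₀).
PS = (0.087842 − 0.036782) / (1 − 0.036782) = 0.051061 / 0.96322 ≈ 0.0530

PS ≈ 0.053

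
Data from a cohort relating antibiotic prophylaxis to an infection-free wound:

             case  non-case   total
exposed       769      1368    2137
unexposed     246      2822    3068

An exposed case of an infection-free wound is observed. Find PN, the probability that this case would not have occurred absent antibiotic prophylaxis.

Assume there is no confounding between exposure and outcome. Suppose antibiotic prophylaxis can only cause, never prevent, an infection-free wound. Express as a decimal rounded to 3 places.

PN ≈ 0.777

p₁ = P(outcome | exposed) = 769/2137 = 0.35985
p₀ = P(outcome | unexposed) = 246/3068 = 0.080183
Under exogeneity and monotonicity, PN = (p₁ − p₀)/p₁.
PN = (0.35985 − 0.080183) / 0.35985 ≈ 0.7772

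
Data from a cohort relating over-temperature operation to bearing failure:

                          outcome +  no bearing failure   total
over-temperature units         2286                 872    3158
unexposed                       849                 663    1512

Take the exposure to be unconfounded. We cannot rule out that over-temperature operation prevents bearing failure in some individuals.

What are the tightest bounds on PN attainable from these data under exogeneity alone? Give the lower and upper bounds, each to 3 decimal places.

p₁ = P(outcome | exposed) = 2286/3158 = 0.72388
p₀ = P(outcome | unexposed) = 849/1512 = 0.56151
Under exogeneity alone the bounds on PN are max{0,(p₁−p₀)/p₁} ≤ PN ≤ min{1,(1−p₀)/p₁}.
  lower = (p₁ − p₀)/p₁ = 0.16237 / 0.72388 ≈ 0.2243
  upper = min{1, (1 − p₀)/p₁} = 0.43849 / 0.72388 ≈ 0.6058

0.224 ≤ PN ≤ 0.606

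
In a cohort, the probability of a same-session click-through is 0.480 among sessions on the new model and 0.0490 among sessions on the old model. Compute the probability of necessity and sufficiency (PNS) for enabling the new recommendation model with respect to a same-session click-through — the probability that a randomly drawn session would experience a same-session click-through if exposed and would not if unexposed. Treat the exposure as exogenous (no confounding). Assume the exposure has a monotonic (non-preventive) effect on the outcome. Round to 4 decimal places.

Let p₁ = 0.48, p₀ = 0.049.
Under exogeneity and monotonicity, PNS = p₁ − p₀.
PNS = 0.48 − 0.049 = 0.431

PNS ≈ 0.4310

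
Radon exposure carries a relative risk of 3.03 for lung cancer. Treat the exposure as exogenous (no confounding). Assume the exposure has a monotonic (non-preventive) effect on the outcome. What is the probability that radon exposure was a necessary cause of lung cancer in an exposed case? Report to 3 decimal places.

Under exogeneity and monotonicity, PN = (RR − 1) / RR = 1 − 1/RR.
PN = (3.03 − 1) / 3.03 = 2.03 / 3.03 ≈ 0.6700

PN ≈ 0.670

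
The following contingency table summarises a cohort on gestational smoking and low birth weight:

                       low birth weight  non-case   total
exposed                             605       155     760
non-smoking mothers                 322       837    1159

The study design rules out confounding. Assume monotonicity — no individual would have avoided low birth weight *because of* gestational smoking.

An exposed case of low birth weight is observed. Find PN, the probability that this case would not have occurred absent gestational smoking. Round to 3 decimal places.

p₁ = P(outcome | exposed) = 605/760 = 0.79605
p₀ = P(outcome | unexposed) = 322/1159 = 0.27783
Under exogeneity and monotonicity, PN = (p₁ − p₀)/p₁.
PN = (0.79605 − 0.27783) / 0.79605 ≈ 0.6510

PN ≈ 0.651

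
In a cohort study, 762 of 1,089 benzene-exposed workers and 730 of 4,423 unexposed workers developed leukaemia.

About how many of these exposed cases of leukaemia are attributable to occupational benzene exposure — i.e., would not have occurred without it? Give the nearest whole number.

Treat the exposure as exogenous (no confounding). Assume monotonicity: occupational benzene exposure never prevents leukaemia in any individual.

p₁ = P(outcome | exposed) = 762/1089 = 0.69972
p₀ = P(outcome | unexposed) = 730/4423 = 0.16505
PN = (p₁ − p₀)/p₁ = (0.69972 − 0.16505) / 0.69972 ≈ 0.76413.
Attributable cases ≈ PN × (exposed cases) = 0.76413 × 762 ≈ 582.26.

about 582 cases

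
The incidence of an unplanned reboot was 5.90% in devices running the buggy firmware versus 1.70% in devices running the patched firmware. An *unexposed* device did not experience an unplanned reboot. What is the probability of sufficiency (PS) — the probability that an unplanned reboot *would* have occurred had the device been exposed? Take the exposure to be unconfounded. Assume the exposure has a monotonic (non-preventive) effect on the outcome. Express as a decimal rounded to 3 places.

p₁ = 0.059, p₀ = 0.017.
Under exogeneity and monotonicity, PS = (p₁ − p₀) / (1 − p₀).
PS = (0.059 − 0.017) / (1 − 0.017) = 0.042 / 0.983 ≈ 0.0427

PS ≈ 0.043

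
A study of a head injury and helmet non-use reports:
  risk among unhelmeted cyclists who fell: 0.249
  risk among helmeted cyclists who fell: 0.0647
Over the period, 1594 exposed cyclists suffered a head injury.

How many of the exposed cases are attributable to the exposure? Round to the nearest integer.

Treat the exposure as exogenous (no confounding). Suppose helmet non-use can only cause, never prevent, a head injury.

Let p₁ = 0.249, p₀ = 0.0647.
PN = (p₁ − p₀)/p₁ = (0.249 − 0.0647) / 0.249 ≈ 0.74016.
Attributable cases ≈ PN × (exposed cases) = 0.74016 × 1594 ≈ 1179.82.

about 1180 cases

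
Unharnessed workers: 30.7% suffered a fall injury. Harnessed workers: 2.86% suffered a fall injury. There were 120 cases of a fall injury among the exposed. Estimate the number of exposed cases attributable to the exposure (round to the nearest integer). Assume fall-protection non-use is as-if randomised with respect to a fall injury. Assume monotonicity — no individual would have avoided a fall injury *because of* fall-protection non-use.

p₁ = 0.307, p₀ = 0.0286.
PN = (p₁ − p₀)/p₁ = (0.307 − 0.0286) / 0.307 ≈ 0.90684.
Attributable cases ≈ PN × (exposed cases) = 0.90684 × 120 ≈ 108.82.

about 109 cases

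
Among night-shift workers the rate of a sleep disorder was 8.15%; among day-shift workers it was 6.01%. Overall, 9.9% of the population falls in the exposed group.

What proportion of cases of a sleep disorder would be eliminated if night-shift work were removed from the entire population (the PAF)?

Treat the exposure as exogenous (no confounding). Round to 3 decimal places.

PAF ≈ 0.034

p₁ = 0.0815, p₀ = 0.0601.
Overall risk P(Y=1) = π·p₁ + (1−π)·p₀ = 0.099×0.0815 + 0.901×0.0601 = 0.062219.
Under exogeneity, PAF = [P(Y=1) − p₀] / P(Y=1).
PAF = (0.062219 − 0.0601) / 0.062219 ≈ 0.0341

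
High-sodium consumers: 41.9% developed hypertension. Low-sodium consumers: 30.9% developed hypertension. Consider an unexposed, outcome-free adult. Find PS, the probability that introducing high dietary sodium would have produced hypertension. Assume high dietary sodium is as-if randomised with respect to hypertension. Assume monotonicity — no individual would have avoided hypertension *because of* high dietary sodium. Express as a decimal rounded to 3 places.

PS ≈ 0.159

p₁ = 0.419, p₀ = 0.309.
Under exogeneity and monotonicity, PS = (p₁ − p₀) / (1 − p₀).
PS = (0.419 − 0.309) / (1 − 0.309) = 0.11 / 0.691 ≈ 0.1592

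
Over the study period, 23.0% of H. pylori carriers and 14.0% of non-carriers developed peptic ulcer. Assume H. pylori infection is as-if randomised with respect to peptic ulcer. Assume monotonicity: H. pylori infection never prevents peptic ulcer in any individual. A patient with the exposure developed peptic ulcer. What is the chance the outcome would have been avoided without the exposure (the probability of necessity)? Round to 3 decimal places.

p₁ = 0.23, p₀ = 0.14.
Under exogeneity and monotonicity, PN = (p₁ − p₀) / p₁.
PN = (0.23 − 0.14) / 0.23 = 0.09 / 0.23 ≈ 0.3913

PN ≈ 0.391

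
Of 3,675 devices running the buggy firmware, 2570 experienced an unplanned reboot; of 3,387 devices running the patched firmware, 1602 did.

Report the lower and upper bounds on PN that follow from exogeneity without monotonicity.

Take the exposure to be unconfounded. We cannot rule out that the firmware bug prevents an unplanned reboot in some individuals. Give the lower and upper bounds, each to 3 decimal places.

0.324 ≤ PN ≤ 0.754

p₁ = P(outcome | exposed) = 2570/3675 = 0.69932
p₀ = P(outcome | unexposed) = 1602/3387 = 0.47298
Under exogeneity alone the bounds on PN are max{0,(p₁−p₀)/p₁} ≤ PN ≤ min{1,(1−p₀)/p₁}.
  lower = (p₁ − p₀)/p₁ = 0.22633 / 0.69932 ≈ 0.3236
  upper = min{1, (1 − p₀)/p₁} = 0.52702 / 0.69932 ≈ 0.7536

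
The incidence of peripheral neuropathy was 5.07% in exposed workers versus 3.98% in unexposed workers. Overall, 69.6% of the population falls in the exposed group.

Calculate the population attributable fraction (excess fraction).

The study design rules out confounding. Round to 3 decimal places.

PAF ≈ 0.160

p₁ = 0.0507, p₀ = 0.0398.
Overall risk P(Y=1) = π·p₁ + (1−π)·p₀ = 0.696×0.0507 + 0.304×0.0398 = 0.047386.
Under exogeneity, PAF = [P(Y=1) − p₀] / P(Y=1).
PAF = (0.047386 − 0.0398) / 0.047386 ≈ 0.1601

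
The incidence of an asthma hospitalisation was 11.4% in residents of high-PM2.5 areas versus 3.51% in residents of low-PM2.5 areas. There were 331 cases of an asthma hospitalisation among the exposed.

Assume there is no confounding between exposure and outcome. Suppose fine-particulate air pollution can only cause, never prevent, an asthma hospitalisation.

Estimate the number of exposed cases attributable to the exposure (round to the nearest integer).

about 229 cases

p₁ = 0.114, p₀ = 0.0351.
PN = (p₁ − p₀)/p₁ = (0.114 − 0.0351) / 0.114 ≈ 0.69211.
Attributable cases ≈ PN × (exposed cases) = 0.69211 × 331 ≈ 229.09.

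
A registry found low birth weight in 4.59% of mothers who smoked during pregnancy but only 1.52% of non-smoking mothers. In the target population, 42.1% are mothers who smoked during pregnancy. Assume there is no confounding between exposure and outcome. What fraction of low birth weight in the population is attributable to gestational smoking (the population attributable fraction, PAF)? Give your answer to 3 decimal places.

PAF ≈ 0.460

p₁ = 0.0459, p₀ = 0.0152.
Overall risk P(Y=1) = π·p₁ + (1−π)·p₀ = 0.421×0.0459 + 0.579×0.0152 = 0.028125.
Under exogeneity, PAF = [P(Y=1) − p₀] / P(Y=1).
PAF = (0.028125 − 0.0152) / 0.028125 ≈ 0.4595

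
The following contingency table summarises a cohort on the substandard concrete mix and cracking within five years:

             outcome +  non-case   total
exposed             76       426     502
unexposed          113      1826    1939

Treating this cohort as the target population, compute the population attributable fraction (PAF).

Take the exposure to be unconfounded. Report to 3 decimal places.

PAF ≈ 0.247

p₁ = P(outcome | exposed) = 76/502 = 0.15139
p₀ = P(outcome | unexposed) = 113/1939 = 0.058277
Exposure prevalence π = 502/2441 = 0.20565; overall risk P(Y=1) = 0.077427.
Under exogeneity, PAF = [P(Y=1) − p₀]/P(Y=1).
PAF = (0.077427 − 0.058277) / 0.077427 ≈ 0.2473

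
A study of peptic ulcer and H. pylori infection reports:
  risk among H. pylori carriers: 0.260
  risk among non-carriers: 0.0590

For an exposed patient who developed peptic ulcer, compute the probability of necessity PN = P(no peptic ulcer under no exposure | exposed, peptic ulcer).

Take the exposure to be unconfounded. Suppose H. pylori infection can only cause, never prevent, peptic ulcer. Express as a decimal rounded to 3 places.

PN ≈ 0.773

Let p₁ = 0.26, p₀ = 0.059.
Under exogeneity and monotonicity, PN = (p₁ − p₀) / p₁.
PN = (0.26 − 0.059) / 0.26 = 0.201 / 0.26 ≈ 0.7731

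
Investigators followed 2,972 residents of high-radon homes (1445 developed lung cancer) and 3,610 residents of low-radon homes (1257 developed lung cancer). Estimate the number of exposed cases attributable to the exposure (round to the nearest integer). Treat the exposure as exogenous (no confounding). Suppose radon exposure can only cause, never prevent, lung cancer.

about 410 cases

p₁ = P(outcome | exposed) = 1445/2972 = 0.4862
p₀ = P(outcome | unexposed) = 1257/3610 = 0.3482
PN = (p₁ − p₀)/p₁ = (0.4862 − 0.3482) / 0.4862 ≈ 0.28384.
Attributable cases ≈ PN × (exposed cases) = 0.28384 × 1445 ≈ 410.15.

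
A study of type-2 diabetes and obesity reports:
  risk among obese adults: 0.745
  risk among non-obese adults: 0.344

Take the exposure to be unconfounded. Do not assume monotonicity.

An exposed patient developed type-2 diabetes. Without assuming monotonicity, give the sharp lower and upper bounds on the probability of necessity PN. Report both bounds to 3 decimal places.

0.538 ≤ PN ≤ 0.881

Let p₁ = 0.745, p₀ = 0.344.
Under exogeneity alone the bounds on PN are max{0,(p₁−p₀)/p₁} ≤ PN ≤ min{1,(1−p₀)/p₁}.
  lower = (p₁ − p₀)/p₁ = 0.401 / 0.745 ≈ 0.5383
  upper = min{1, (1 − p₀)/p₁} = 0.656 / 0.745 ≈ 0.8805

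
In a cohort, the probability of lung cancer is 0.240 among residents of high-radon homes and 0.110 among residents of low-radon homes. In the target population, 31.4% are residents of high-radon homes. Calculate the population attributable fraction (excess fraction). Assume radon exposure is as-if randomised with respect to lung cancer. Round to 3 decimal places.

Let p₁ = 0.24, p₀ = 0.11.
Overall risk P(Y=1) = π·p₁ + (1−π)·p₀ = 0.314×0.24 + 0.686×0.11 = 0.15082.
Under exogeneity, PAF = [P(Y=1) − p₀] / P(Y=1).
PAF = (0.15082 − 0.11) / 0.15082 ≈ 0.2707

PAF ≈ 0.271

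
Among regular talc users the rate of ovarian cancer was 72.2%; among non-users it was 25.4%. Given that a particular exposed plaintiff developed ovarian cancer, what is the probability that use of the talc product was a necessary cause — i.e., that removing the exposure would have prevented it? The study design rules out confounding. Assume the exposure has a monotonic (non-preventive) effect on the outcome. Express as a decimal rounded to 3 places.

p₁ = 0.722, p₀ = 0.254.
Under exogeneity and monotonicity, PN = (p₁ − p₀) / p₁.
PN = (0.722 − 0.254) / 0.722 = 0.468 / 0.722 ≈ 0.6482

PN ≈ 0.648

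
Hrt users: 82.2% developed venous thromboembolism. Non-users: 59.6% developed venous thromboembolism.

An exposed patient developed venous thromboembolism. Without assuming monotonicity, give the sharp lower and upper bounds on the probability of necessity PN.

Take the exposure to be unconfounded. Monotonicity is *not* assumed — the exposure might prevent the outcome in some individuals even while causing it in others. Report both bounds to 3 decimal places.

0.275 ≤ PN ≤ 0.491

p₁ = 0.822, p₀ = 0.596.
Under exogeneity alone the bounds on PN are max{0,(p₁−p₀)/p₁} ≤ PN ≤ min{1,(1−p₀)/p₁}.
  lower = (p₁ − p₀)/p₁ = 0.226 / 0.822 ≈ 0.2749
  upper = min{1, (1 − p₀)/p₁} = 0.404 / 0.822 ≈ 0.4915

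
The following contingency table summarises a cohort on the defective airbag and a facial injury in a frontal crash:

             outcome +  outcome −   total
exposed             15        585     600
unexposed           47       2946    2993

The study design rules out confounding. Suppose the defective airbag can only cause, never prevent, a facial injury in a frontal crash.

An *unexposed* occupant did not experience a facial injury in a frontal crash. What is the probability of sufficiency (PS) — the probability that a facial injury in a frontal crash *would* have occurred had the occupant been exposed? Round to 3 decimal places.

PS ≈ 0.009

p₁ = P(outcome | exposed) = 15/600 = 0.025
p₀ = P(outcome | unexposed) = 47/2993 = 0.015703
Under exogeneity and monotonicity, PS = (p₁ − p₀)/(1 − p₀).
PS = (0.025 − 0.015703) / 0.9843 ≈ 0.0094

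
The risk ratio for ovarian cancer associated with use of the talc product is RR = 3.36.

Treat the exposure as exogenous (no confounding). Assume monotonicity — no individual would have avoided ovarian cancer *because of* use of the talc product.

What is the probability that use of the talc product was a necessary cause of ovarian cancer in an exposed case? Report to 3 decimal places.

PN ≈ 0.702

Under exogeneity and monotonicity, PN = (RR − 1) / RR = 1 − 1/RR.
PN = (3.36 − 1) / 3.36 = 2.36 / 3.36 ≈ 0.7024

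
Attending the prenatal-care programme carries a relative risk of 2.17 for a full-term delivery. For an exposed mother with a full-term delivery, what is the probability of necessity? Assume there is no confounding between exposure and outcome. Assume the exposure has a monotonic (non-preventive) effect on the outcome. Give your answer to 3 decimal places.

Under exogeneity and monotonicity, PN = (RR − 1) / RR = 1 − 1/RR.
PN = (2.17 − 1) / 2.17 = 1.17 / 2.17 ≈ 0.5392

PN ≈ 0.539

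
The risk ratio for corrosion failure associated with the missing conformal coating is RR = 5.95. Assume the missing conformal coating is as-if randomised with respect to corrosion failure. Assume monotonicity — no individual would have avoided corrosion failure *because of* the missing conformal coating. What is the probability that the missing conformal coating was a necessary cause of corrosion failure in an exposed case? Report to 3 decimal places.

Under exogeneity and monotonicity, PN = (RR − 1) / RR = 1 − 1/RR.
PN = (5.95 − 1) / 5.95 = 4.95 / 5.95 ≈ 0.8319

PN ≈ 0.832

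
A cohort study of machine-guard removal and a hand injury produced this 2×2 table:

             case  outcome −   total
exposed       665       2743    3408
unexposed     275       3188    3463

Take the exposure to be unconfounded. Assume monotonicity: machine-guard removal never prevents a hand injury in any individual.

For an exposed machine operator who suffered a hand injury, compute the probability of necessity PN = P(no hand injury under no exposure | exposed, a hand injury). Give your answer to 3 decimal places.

p₁ = P(outcome | exposed) = 665/3408 = 0.19513
p₀ = P(outcome | unexposed) = 275/3463 = 0.079411
Under exogeneity and monotonicity, PN = (p₁ − p₀)/p₁.
PN = (0.19513 − 0.079411) / 0.19513 ≈ 0.5930

PN ≈ 0.593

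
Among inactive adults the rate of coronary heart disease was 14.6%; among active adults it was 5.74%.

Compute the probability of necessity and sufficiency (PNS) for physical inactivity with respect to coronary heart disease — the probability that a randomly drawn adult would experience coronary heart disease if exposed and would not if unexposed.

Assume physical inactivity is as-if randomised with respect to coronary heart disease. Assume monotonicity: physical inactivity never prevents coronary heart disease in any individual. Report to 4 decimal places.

p₁ = 0.146, p₀ = 0.0574.
Under exogeneity and monotonicity, PNS = p₁ − p₀.
PNS = 0.146 − 0.0574 = 0.0886

PNS ≈ 0.0886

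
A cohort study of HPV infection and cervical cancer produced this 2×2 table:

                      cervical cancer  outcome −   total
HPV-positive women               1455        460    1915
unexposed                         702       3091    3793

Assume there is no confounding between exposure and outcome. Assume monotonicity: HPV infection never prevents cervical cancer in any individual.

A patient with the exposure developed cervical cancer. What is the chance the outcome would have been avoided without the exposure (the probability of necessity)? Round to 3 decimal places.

PN ≈ 0.756

p₁ = P(outcome | exposed) = 1455/1915 = 0.75979
p₀ = P(outcome | unexposed) = 702/3793 = 0.18508
Under exogeneity and monotonicity, PN = (p₁ − p₀) / p₁.
PN = (0.75979 − 0.18508) / 0.75979 = 0.57471 / 0.75979 ≈ 0.7564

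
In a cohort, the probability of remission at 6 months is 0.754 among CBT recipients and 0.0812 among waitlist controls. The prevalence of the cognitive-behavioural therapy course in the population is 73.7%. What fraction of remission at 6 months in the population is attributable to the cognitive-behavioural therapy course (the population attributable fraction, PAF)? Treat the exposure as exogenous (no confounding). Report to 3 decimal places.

Let p₁ = 0.754, p₀ = 0.0812.
Overall risk P(Y=1) = π·p₁ + (1−π)·p₀ = 0.737×0.754 + 0.263×0.0812 = 0.57705.
Under exogeneity, PAF = [P(Y=1) − p₀] / P(Y=1).
PAF = (0.57705 − 0.0812) / 0.57705 ≈ 0.8593

PAF ≈ 0.859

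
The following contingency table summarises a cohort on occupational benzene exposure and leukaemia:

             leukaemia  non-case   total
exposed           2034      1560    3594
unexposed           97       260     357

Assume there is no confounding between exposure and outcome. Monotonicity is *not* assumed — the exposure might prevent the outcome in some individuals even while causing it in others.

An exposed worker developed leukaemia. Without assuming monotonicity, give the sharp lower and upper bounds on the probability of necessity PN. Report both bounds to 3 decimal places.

0.520 ≤ PN ≤ 1.000

p₁ = P(outcome | exposed) = 2034/3594 = 0.56594
p₀ = P(outcome | unexposed) = 97/357 = 0.27171
Under exogeneity alone the bounds on PN are max{0,(p₁−p₀)/p₁} ≤ PN ≤ min{1,(1−p₀)/p₁}.
  lower = (p₁ − p₀)/p₁ = 0.29423 / 0.56594 ≈ 0.5199
  upper = min{1, (1 − p₀)/p₁} = 0.72829 / 0.56594 ≈ 1.2869 → capped at 1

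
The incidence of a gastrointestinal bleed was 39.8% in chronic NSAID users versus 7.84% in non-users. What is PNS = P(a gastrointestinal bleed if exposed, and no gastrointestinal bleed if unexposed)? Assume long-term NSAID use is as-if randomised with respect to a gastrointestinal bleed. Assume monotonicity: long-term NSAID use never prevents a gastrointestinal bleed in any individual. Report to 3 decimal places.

p₁ = 0.398, p₀ = 0.0784.
Under exogeneity and monotonicity, PNS = p₁ − p₀.
PNS = 0.398 − 0.0784 = 0.3196

PNS ≈ 0.320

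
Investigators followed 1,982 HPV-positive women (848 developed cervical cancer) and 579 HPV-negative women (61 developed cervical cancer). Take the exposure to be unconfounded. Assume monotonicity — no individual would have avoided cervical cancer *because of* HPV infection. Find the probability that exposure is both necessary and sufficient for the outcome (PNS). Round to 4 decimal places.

p₁ = P(outcome | exposed) = 848/1982 = 0.42785
p₀ = P(outcome | unexposed) = 61/579 = 0.10535
Under exogeneity and monotonicity, PNS = p₁ − p₀.
PNS = 0.42785 − 0.10535 = 0.3225

PNS ≈ 0.3225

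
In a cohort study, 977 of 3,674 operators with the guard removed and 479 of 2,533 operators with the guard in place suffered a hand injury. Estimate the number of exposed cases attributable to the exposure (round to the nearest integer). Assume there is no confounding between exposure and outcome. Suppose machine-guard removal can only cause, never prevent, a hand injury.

p₁ = P(outcome | exposed) = 977/3674 = 0.26592
p₀ = P(outcome | unexposed) = 479/2533 = 0.1891
PN = (p₁ − p₀)/p₁ = (0.26592 − 0.1891) / 0.26592 ≈ 0.28888.
Attributable cases ≈ PN × (exposed cases) = 0.28888 × 977 ≈ 282.23.

about 282 cases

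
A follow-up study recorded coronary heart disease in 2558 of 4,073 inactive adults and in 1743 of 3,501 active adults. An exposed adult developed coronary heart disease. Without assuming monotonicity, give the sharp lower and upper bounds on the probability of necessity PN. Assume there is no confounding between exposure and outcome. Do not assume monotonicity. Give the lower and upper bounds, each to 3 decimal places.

p₁ = P(outcome | exposed) = 2558/4073 = 0.62804
p₀ = P(outcome | unexposed) = 1743/3501 = 0.49786
Under exogeneity alone the bounds on PN are max{0,(p₁−p₀)/p₁} ≤ PN ≤ min{1,(1−p₀)/p₁}.
  lower = (p₁ − p₀)/p₁ = 0.13018 / 0.62804 ≈ 0.2073
  upper = min{1, (1 − p₀)/p₁} = 0.50214 / 0.62804 ≈ 0.7995

0.207 ≤ PN ≤ 0.800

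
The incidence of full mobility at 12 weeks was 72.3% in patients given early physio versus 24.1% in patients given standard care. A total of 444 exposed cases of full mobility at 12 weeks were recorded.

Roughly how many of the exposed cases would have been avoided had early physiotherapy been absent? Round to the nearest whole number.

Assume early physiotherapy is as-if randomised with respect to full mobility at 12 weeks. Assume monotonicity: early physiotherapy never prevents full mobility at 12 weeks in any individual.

p₁ = 0.723, p₀ = 0.241.
PN = (p₁ − p₀)/p₁ = (0.723 − 0.241) / 0.723 ≈ 0.66667.
Attributable cases ≈ PN × (exposed cases) = 0.66667 × 444 ≈ 296.00.

about 296 cases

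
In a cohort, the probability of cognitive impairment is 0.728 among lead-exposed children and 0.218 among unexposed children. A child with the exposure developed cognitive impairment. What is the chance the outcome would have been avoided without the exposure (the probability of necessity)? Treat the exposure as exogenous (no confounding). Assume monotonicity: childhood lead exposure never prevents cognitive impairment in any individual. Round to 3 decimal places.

Let p₁ = 0.728, p₀ = 0.218.
Under exogeneity and monotonicity, PN = (p₁ − p₀) / p₁.
PN = (0.728 − 0.218) / 0.728 = 0.51 / 0.728 ≈ 0.7005

PN ≈ 0.701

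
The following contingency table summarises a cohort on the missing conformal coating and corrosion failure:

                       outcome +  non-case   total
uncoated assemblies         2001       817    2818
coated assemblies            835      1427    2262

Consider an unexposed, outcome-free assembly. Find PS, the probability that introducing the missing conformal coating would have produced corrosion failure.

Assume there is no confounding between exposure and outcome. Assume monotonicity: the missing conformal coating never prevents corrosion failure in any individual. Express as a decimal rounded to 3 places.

p₁ = P(outcome | exposed) = 2001/2818 = 0.71008
p₀ = P(outcome | unexposed) = 835/2262 = 0.36914
Under exogeneity and monotonicity, PS = (p₁ − p₀)/(1 − p₀).
PS = (0.71008 − 0.36914) / 0.63086 ≈ 0.5404

PS ≈ 0.540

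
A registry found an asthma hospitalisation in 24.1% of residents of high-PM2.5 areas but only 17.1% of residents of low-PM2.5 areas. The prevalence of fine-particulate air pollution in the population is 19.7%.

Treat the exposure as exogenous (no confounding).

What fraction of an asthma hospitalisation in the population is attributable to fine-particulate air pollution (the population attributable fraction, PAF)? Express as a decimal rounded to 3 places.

p₁ = 0.241, p₀ = 0.171.
Overall risk P(Y=1) = π·p₁ + (1−π)·p₀ = 0.197×0.241 + 0.803×0.171 = 0.18479.
Under exogeneity, PAF = [P(Y=1) − p₀] / P(Y=1).
PAF = (0.18479 − 0.171) / 0.18479 ≈ 0.0746

PAF ≈ 0.075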